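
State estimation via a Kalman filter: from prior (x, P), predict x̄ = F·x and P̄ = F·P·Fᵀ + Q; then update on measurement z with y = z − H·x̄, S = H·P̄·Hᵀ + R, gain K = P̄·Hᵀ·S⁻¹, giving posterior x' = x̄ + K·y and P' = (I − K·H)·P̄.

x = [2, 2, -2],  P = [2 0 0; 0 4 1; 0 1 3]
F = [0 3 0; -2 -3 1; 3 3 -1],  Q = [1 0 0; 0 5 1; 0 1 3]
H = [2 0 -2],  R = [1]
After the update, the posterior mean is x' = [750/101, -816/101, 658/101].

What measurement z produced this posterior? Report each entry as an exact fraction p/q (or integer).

z = [2]

x̄ = F·x = [6, -12, 14]
P̄ = F·P·Fᵀ + Q = [37 -33 33; -33 46 -44; 33 -44 54]
S = H·P̄·Hᵀ + R = [101]
K = P̄·Hᵀ·S⁻¹ = [8/101; 22/101; -42/101]
x' − x̄ = [144/101, 396/101, -756/101] = K·y
y = (KᵀK)⁻¹·Kᵀ·(x' − x̄) = [18]
z = y + H·x̄ = [18] + [-16] = [2]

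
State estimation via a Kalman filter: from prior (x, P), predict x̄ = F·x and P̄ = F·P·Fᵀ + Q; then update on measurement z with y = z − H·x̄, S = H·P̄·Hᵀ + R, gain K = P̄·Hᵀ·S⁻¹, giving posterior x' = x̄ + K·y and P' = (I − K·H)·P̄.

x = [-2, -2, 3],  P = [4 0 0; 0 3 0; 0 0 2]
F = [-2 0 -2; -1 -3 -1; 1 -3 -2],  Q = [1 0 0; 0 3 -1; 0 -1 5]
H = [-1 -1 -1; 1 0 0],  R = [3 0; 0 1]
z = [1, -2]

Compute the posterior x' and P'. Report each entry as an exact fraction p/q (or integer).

x̄ = F·x = [-2, 5, -2]
P̄ = F·P·Fᵀ + Q = [25 12 0; 12 36 26; 0 26 44]
y = z − H·x̄ = [2, 0]
S = H·P̄·Hᵀ + R = [184 -37; -37 26]
K = P̄·Hᵀ·S⁻¹ = [-37/3415 3231/3415; -296/683 -106/683; -364/683 -518/683]
x' = x̄ + K·y = [-6904/3415, 2823/683, -2094/683]
P' = (I − K·H)·P̄ = [3231/3415 -106/683 -518/683; -106/683 3956/683 -2962/683; -518/683 -2962/683 4572/683]

x' = [-6904/3415, 2823/683, -2094/683]
P' = [3231/3415 -106/683 -518/683; -106/683 3956/683 -2962/683; -518/683 -2962/683 4572/683]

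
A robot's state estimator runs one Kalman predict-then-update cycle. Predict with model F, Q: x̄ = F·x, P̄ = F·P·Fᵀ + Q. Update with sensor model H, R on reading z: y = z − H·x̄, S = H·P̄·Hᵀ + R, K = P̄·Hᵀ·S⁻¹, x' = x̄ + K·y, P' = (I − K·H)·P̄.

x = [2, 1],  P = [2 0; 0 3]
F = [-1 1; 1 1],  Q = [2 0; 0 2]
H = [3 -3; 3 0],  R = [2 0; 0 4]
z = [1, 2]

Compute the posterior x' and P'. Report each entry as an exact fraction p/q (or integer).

x̄ = F·x = [-1, 3]
P̄ = F·P·Fᵀ + Q = [7 1; 1 7]
y = z − H·x̄ = [13, 5]
S = H·P̄·Hᵀ + R = [110 54; 54 67]
K = P̄·Hᵀ·S⁻¹ = [36/2227 669/2227; -684/2227 651/2227]
x' = x̄ + K·y = [1586/2227, 1044/2227]
P' = (I − K·H)·P̄ = [892/2227 868/2227; 868/2227 1324/2227]

x' = [1586/2227, 1044/2227]
P' = [892/2227 868/2227; 868/2227 1324/2227]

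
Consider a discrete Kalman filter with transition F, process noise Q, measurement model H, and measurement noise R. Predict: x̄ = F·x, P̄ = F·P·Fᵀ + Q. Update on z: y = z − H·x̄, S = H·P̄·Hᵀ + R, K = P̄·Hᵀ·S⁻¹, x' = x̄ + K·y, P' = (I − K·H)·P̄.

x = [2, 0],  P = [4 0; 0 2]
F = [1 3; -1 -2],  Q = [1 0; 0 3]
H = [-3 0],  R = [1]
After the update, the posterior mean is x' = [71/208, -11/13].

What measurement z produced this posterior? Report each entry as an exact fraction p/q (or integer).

x̄ = F·x = [2, -2]
P̄ = F·P·Fᵀ + Q = [23 -16; -16 15]
S = H·P̄·Hᵀ + R = [208]
K = P̄·Hᵀ·S⁻¹ = [-69/208; 3/13]
x' − x̄ = [-345/208, 15/13] = K·y
y = (KᵀK)⁻¹·Kᵀ·(x' − x̄) = [5]
z = y + H·x̄ = [5] + [-6] = [-1]

z = [-1]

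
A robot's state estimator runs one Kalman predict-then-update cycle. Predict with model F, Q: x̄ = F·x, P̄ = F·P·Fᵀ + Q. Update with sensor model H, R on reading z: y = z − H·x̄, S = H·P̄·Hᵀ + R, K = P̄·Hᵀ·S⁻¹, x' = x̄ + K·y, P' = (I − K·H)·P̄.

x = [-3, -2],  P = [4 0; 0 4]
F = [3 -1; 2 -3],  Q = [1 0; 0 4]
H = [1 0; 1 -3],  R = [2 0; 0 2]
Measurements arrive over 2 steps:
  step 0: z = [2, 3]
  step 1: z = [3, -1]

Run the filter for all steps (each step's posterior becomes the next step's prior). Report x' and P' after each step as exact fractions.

step 0: x' = [6095/4872, -104/203], P' = [4541/2436 128/203; 128/203 88/203]
step 1: x' = [550956/176591, 772103/529773], P' = [309939/176591 103914/176591; 103914/176591 217796/529773]

step 0: x̄ = F·x = [-7, 0]
step 0: P̄ = F·P·Fᵀ + Q = [41 36; 36 56]
step 0: y = z − H·x̄ = [9, 10]
step 0: S = H·P̄·Hᵀ + R = [43 -67; -67 331]
step 0: K = P̄·Hᵀ·S⁻¹ = [4541/4872 -67/4872; 64/203 -68/203]
step 0: x' = x̄ + K·y = [6095/4872, -104/203]
step 0: P' = (I − K·H)·P̄ = [4541/2436 128/203; 128/203 88/203]
step 1: x̄ = F·x = [6927/1624, 9839/2436]
step 1: P̄ = F·P·Fᵀ + Q = [11715/812 2253/406; 2253/406 4745/609]
step 1: y = z − H·x̄ = [-2055/1624, 11127/1624]
step 1: S = H·P̄·Hᵀ + R = [13339/812 -1803/812; -1803/812 43243/812]
step 1: K = P̄·Hᵀ·S⁻¹ = [309939/353182 -1803/353182; 51957/176591 -56941/176591]
step 1: x' = x̄ + K·y = [550956/176591, 772103/529773]
step 1: P' = (I − K·H)·P̄ = [309939/176591 103914/176591; 103914/176591 217796/529773]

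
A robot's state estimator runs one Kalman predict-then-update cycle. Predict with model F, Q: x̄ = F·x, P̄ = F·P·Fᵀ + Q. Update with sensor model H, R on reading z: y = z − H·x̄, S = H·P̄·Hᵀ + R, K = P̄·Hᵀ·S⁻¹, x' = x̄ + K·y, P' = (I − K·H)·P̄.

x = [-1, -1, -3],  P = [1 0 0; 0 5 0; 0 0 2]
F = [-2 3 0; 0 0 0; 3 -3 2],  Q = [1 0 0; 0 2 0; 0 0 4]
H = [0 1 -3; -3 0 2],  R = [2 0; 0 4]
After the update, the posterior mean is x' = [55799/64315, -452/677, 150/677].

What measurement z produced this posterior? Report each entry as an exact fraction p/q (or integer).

z = [-2, -3]

x̄ = F·x = [-1, 0, -6]
P̄ = F·P·Fᵀ + Q = [50 0 -51; 0 2 0; -51 0 66]
S = H·P̄·Hᵀ + R = [598 -855; -855 1330]
K = P̄·Hᵀ·S⁻¹ = [-126/677 -19881/64315; 28/677 18/677; -207/677 12/677]
x' − x̄ = [120114/64315, -452/677, 4212/677] = K·y
y = (KᵀK)⁻¹·Kᵀ·(x' − x̄) = [-20, 6]
z = y + H·x̄ = [-20, 6] + [18, -9] = [-2, -3]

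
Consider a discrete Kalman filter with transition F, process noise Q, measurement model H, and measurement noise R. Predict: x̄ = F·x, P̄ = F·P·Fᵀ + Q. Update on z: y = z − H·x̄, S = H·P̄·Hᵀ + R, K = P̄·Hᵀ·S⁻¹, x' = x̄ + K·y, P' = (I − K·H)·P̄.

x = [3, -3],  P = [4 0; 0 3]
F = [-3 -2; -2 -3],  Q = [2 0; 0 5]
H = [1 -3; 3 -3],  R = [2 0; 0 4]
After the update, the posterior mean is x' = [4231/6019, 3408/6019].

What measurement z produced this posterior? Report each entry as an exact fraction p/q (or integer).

x̄ = F·x = [-3, 3]
P̄ = F·P·Fᵀ + Q = [50 42; 42 48]
S = H·P̄·Hᵀ + R = [232 78; 78 130]
K = P̄·Hᵀ·S⁻¹ = [-226/463 2874/6019; -228/463 945/6019]
x' − x̄ = [22288/6019, -14649/6019] = K·y
y = (KᵀK)⁻¹·Kᵀ·(x' − x̄) = [11, 19]
z = y + H·x̄ = [11, 19] + [-12, -18] = [-1, 1]

z = [-1, 1]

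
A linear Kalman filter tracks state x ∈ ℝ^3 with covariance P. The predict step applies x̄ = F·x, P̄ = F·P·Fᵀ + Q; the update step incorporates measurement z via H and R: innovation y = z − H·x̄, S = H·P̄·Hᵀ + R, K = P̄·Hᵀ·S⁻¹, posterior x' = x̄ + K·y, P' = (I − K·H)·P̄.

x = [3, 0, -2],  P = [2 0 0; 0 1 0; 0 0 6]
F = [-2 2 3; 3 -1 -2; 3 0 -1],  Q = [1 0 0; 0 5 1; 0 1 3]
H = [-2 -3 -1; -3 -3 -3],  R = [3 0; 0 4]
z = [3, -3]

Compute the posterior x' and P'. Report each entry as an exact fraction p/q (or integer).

x' = [-6763/7111, -5807/7111, 17981/7111]
P' = [289917/7111 -160031/7111 -123702/7111; -160031/7111 92154/7111 63913/7111; -123702/7111 63913/7111 60381/7111]

x̄ = F·x = [-12, 13, 11]
P̄ = F·P·Fᵀ + Q = [67 -50 -30; -50 48 31; -30 31 27]
y = z − H·x̄ = [29, 33]
S = H·P̄·Hᵀ + R = [196 267; 267 400]
K = P̄·Hᵀ·S⁻¹ = [7987/7111 -4638/7111; -6771/7111 2973/7111; -1572/7111 -444/7111]
x' = x̄ + K·y = [-6763/7111, -5807/7111, 17981/7111]
P' = (I − K·H)·P̄ = [289917/7111 -160031/7111 -123702/7111; -160031/7111 92154/7111 63913/7111; -123702/7111 63913/7111 60381/7111]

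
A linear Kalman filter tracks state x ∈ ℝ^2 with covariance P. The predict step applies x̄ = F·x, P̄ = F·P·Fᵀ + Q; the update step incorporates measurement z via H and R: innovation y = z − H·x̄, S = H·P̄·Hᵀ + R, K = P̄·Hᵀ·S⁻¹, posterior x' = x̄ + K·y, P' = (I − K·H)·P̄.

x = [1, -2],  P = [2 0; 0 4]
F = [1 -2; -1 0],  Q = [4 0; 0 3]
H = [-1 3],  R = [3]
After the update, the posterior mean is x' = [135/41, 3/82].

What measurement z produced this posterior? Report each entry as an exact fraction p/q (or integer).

z = [-3]

x̄ = F·x = [5, -1]
P̄ = F·P·Fᵀ + Q = [22 -2; -2 5]
S = H·P̄·Hᵀ + R = [82]
K = P̄·Hᵀ·S⁻¹ = [-14/41; 17/82]
x' − x̄ = [-70/41, 85/82] = K·y
y = (KᵀK)⁻¹·Kᵀ·(x' − x̄) = [5]
z = y + H·x̄ = [5] + [-8] = [-3]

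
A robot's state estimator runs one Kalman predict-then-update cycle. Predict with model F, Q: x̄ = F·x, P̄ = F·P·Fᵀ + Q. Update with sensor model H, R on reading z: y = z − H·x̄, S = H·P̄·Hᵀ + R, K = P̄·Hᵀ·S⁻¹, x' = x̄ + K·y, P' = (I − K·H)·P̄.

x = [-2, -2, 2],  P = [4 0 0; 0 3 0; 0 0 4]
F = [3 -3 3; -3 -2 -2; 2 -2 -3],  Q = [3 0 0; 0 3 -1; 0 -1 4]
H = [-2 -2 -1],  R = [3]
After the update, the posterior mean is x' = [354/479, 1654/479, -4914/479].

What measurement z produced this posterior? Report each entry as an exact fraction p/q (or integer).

x̄ = F·x = [6, 6, -6]
P̄ = F·P·Fᵀ + Q = [102 -42 6; -42 67 11; 6 11 68]
S = H·P̄·Hᵀ + R = [479]
K = P̄·Hᵀ·S⁻¹ = [-126/479; -61/479; -102/479]
x' − x̄ = [-2520/479, -1220/479, -2040/479] = K·y
y = (KᵀK)⁻¹·Kᵀ·(x' − x̄) = [20]
z = y + H·x̄ = [20] + [-18] = [2]

z = [2]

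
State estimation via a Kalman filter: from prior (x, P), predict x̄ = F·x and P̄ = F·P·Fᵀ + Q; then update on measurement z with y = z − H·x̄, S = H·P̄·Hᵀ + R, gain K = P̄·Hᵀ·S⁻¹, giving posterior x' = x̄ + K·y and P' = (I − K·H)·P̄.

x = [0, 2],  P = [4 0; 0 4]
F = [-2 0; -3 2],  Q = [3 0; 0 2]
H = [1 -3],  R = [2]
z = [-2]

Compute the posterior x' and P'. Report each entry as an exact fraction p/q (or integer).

x̄ = F·x = [0, 4]
P̄ = F·P·Fᵀ + Q = [19 24; 24 54]
y = z − H·x̄ = [10]
S = H·P̄·Hᵀ + R = [363]
K = P̄·Hᵀ·S⁻¹ = [-53/363; -46/121]
x' = x̄ + K·y = [-530/363, 24/121]
P' = (I − K·H)·P̄ = [4088/363 466/121; 466/121 186/121]

x' = [-530/363, 24/121]
P' = [4088/363 466/121; 466/121 186/121]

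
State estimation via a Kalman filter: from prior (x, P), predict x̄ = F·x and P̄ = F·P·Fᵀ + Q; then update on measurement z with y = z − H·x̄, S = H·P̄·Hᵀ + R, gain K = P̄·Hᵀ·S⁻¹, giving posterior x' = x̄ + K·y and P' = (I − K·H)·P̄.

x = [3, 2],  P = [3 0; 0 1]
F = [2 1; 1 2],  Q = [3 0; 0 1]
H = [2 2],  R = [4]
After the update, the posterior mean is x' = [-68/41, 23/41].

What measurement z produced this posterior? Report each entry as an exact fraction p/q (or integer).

x̄ = F·x = [8, 7]
P̄ = F·P·Fᵀ + Q = [16 8; 8 8]
S = H·P̄·Hᵀ + R = [164]
K = P̄·Hᵀ·S⁻¹ = [12/41; 8/41]
x' − x̄ = [-396/41, -264/41] = K·y
y = (KᵀK)⁻¹·Kᵀ·(x' − x̄) = [-33]
z = y + H·x̄ = [-33] + [30] = [-3]

z = [-3]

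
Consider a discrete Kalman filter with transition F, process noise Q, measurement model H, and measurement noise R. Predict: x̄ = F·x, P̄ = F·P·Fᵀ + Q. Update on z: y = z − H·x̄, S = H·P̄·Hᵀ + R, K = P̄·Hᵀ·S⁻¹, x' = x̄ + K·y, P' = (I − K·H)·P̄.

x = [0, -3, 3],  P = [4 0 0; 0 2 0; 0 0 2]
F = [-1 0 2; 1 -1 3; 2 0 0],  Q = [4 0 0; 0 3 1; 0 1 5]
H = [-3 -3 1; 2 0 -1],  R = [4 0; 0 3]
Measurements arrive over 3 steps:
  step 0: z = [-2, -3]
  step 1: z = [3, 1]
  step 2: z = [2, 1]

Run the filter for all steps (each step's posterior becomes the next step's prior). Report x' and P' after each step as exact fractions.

step 0: x' = [-9866/8579, 38057/17158, 13519/17158], P' = [10064/8579 -4468/8579 14308/8579; -4468/8579 16447/17158 1985/17158; 14308/8579 1985/17158 82951/17158]
step 1: x' = [15934478/60763805, -2673006/1642265, -60761623/60763805], P' = [65152878/60763805 -857951/1642265 83376657/60763805; -857951/1642265 1554269/1642265 119096/1642265; 83376657/60763805 119096/1642265 234911673/60763805]
step 2: x' = [-36485046401/347256814075, -536928784393/694513628150, -500697480769/694513628150], P' = [372329953918/347256814075 -181306483863/347256814075 476555562221/347256814075; -181306483863/347256814075 328299348408/347256814075 25021899789/347256814075; 476555562221/347256814075 25021899789/347256814075 1341979772512/347256814075]

step 0: x̄ = F·x = [6, 12, 0]
step 0: P̄ = F·P·Fᵀ + Q = [16 8 -8; 8 27 9; -8 9 21]
step 0: y = z − H·x̄ = [52, -15]
step 0: S = H·P̄·Hᵀ + R = [550 -178; -178 120]
step 0: K = P̄·Hᵀ·S⁻¹ = [-620/8579 1940/8579; -5137/17158 -6619/17158; -2213/17158 -8573/17158]
step 0: x' = x̄ + K·y = [-9866/8579, 38057/17158, 13519/17158]
step 0: P' = (I − K·H)·P̄ = [10064/8579 -4468/8579 14308/8579; -4468/8579 16447/17158 1985/17158; 14308/8579 1985/17158 82951/17158]
step 1: x̄ = F·x = [23385/8579, -8616/8579, -19732/8579]
step 1: P̄ = F·P·Fᵀ + Q = [153050/8579 218028/8579 37104/8579; 218028/8579 506133/8579 123491/8579; 37104/8579 123491/8579 83151/8579]
step 1: y = z − H·x̄ = [89776/8579, -57923/8579]
step 1: S = H·P̄·Hᵀ + R = [9011048/8579 -1753626/8579; -1753626/8579 572672/8579]
step 1: K = P̄·Hᵀ·S⁻¹ = [-4212354/60763805 15643033/60763805; -984929/3284530 -611666/1642265; -14218977/121527610 -22719453/60763805]
step 1: x' = x̄ + K·y = [15934478/60763805, -2673006/1642265, -60761623/60763805]
step 1: P' = (I − K·H)·P̄ = [65152878/60763805 -857951/1642265 83376657/60763805; -857951/1642265 1554269/1642265 119096/1642265; 83376657/60763805 119096/1642265 234911673/60763805]
step 2: x̄ = F·x = [-137457724/60763805, -67449169/60763805, 31868956/60763805]
step 2: P̄ = F·P·Fᵀ + Q = [914348162/60763805 1220383212/60763805 203200872/60763805; 1220383212/60763805 2956466307/60763805 754817877/60763805; 203200872/60763805 754817877/60763805 564430537/60763805]
step 2: y = z − H·x̄ = [-105012405/12152761, 367548209/60763805]
step 2: S = H·P̄·Hᵀ + R = [10372720260/12152761 -2018472158/12152761; -2018472158/12152761 3591311112/60763805]
step 2: K = P̄·Hᵀ·S⁻¹ = [-24128711986/347256814075 17873623041/69451362815; -207978346923/694513628150 -25842324501/69451362815; -81376306759/694513628150 -25924576538/69451362815]
step 2: x' = x̄ + K·y = [-36485046401/347256814075, -536928784393/694513628150, -500697480769/694513628150]
step 2: P' = (I − K·H)·P̄ = [372329953918/347256814075 -181306483863/347256814075 476555562221/347256814075; -181306483863/347256814075 328299348408/347256814075 25021899789/347256814075; 476555562221/347256814075 25021899789/347256814075 1341979772512/347256814075]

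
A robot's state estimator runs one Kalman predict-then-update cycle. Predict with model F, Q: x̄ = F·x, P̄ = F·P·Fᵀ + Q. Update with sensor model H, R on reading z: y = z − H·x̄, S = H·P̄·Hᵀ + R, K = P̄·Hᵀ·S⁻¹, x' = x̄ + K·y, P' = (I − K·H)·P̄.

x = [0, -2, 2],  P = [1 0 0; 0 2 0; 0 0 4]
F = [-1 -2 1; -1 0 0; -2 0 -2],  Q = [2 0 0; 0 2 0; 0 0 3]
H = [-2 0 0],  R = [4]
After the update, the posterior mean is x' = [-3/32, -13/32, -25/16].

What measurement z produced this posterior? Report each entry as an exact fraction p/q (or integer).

x̄ = F·x = [6, 0, -4]
P̄ = F·P·Fᵀ + Q = [15 1 -6; 1 3 2; -6 2 23]
S = H·P̄·Hᵀ + R = [64]
K = P̄·Hᵀ·S⁻¹ = [-15/32; -1/32; 3/16]
x' − x̄ = [-195/32, -13/32, 39/16] = K·y
y = (KᵀK)⁻¹·Kᵀ·(x' − x̄) = [13]
z = y + H·x̄ = [13] + [-12] = [1]

z = [1]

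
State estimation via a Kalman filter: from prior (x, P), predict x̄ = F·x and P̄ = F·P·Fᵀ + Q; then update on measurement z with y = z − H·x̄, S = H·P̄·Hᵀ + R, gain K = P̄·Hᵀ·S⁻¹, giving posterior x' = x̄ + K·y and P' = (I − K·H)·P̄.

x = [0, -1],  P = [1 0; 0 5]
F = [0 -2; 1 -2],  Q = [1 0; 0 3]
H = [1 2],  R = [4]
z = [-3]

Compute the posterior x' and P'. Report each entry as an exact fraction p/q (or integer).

x' = [-49/67, -70/67]
P' = [500/201 -128/201; -128/201 200/201]

x̄ = F·x = [2, 2]
P̄ = F·P·Fᵀ + Q = [21 20; 20 24]
y = z − H·x̄ = [-9]
S = H·P̄·Hᵀ + R = [201]
K = P̄·Hᵀ·S⁻¹ = [61/201; 68/201]
x' = x̄ + K·y = [-49/67, -70/67]
P' = (I − K·H)·P̄ = [500/201 -128/201; -128/201 200/201]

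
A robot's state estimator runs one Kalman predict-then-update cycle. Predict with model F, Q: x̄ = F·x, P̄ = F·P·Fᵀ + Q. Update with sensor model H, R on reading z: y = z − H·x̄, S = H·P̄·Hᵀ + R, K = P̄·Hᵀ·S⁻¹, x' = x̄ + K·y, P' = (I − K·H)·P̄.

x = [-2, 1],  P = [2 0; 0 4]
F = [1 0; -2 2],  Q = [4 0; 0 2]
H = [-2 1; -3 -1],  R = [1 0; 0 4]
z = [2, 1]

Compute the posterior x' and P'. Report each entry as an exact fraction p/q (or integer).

x' = [-1125/1912, 1821/1912]
P' = [181/956 171/956; 171/956 901/956]

x̄ = F·x = [-2, 6]
P̄ = F·P·Fᵀ + Q = [6 -4; -4 26]
y = z − H·x̄ = [-8, 1]
S = H·P̄·Hᵀ + R = [67 14; 14 60]
K = P̄·Hᵀ·S⁻¹ = [-191/956 -357/1912; 559/956 -707/1912]
x' = x̄ + K·y = [-1125/1912, 1821/1912]
P' = (I − K·H)·P̄ = [181/956 171/956; 171/956 901/956]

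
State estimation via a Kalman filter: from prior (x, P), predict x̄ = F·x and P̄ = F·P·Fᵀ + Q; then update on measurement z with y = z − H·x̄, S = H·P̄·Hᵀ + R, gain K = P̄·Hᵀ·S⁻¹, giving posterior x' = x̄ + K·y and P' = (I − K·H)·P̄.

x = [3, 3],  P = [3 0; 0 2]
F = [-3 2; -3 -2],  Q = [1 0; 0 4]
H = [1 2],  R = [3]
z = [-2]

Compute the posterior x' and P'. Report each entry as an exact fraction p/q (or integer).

x̄ = F·x = [-3, -15]
P̄ = F·P·Fᵀ + Q = [36 19; 19 39]
y = z − H·x̄ = [31]
S = H·P̄·Hᵀ + R = [271]
K = P̄·Hᵀ·S⁻¹ = [74/271; 97/271]
x' = x̄ + K·y = [1481/271, -1058/271]
P' = (I − K·H)·P̄ = [4280/271 -2029/271; -2029/271 1160/271]

x' = [1481/271, -1058/271]
P' = [4280/271 -2029/271; -2029/271 1160/271]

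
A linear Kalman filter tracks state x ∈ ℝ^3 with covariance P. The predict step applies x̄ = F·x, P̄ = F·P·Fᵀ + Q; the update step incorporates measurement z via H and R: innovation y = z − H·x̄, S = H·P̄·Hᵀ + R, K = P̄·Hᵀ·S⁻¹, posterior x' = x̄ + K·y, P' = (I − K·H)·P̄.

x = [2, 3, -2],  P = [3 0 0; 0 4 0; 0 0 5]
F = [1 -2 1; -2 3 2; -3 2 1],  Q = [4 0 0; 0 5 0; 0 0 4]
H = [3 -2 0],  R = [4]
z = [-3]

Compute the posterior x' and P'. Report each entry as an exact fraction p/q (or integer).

x' = [-655/197, -1357/394, -1091/197]
P' = [1672/197 2446/197 1144/197; 2446/197 3772/197 1798/197; 1144/197 1798/197 3520/197]

x̄ = F·x = [-6, 1, -2]
P̄ = F·P·Fᵀ + Q = [28 -20 -20; -20 73 52; -20 52 52]
y = z − H·x̄ = [17]
S = H·P̄·Hᵀ + R = [788]
K = P̄·Hᵀ·S⁻¹ = [31/197; -103/394; -41/197]
x' = x̄ + K·y = [-655/197, -1357/394, -1091/197]
P' = (I − K·H)·P̄ = [1672/197 2446/197 1144/197; 2446/197 3772/197 1798/197; 1144/197 1798/197 3520/197]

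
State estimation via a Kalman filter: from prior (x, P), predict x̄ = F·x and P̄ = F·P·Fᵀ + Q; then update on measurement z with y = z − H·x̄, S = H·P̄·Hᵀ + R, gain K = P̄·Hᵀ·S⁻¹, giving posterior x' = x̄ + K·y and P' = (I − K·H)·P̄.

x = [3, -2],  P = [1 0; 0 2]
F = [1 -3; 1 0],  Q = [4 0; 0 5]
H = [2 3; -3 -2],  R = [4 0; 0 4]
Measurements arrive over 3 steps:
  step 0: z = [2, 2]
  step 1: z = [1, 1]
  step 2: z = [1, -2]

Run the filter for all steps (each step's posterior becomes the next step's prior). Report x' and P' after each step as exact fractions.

step 0: x' = [-1422/1009, 1522/1009], P' = [7492/5045 -1312/1009; -1312/1009 1444/1009]
step 1: x' = [-182553/207136, 10645/12946], P' = [2438719/1812440 -262762/226555; -262762/226555 292428/226555]
step 2: x' = [386210649/734163359, 425635625/9544123667], P' = [985049212/734163359 -849256736/734163359; -849256736/734163359 12295960524/9544123667]

step 0: x̄ = F·x = [9, 3]
step 0: P̄ = F·P·Fᵀ + Q = [23 1; 1 6]
step 0: y = z − H·x̄ = [-25, 35]
step 0: S = H·P̄·Hᵀ + R = [162 -187; -187 247]
step 0: K = P̄·Hᵀ·S⁻¹ = [-1174/5045 -2339/5045; 427/1009 262/1009]
step 0: x' = x̄ + K·y = [-1422/1009, 1522/1009]
step 0: P' = (I − K·H)·P̄ = [7492/5045 -1312/1009; -1312/1009 1444/1009]
step 1: x̄ = F·x = [-5988/1009, -1422/1009]
step 1: P̄ = F·P·Fᵀ + Q = [132012/5045 27172/5045; 27172/5045 32717/5045]
step 1: y = z − H·x̄ = [17251/1009, -19799/1009]
step 1: S = H·P̄·Hᵀ + R = [233749/1009 -268322/1009; -268322/1009 333044/1009]
step 1: K = P̄·Hᵀ·S⁻¹ = [-142885/724976 -622393/1449952; 17588/45311 20343/90622]
step 1: x' = x̄ + K·y = [-182553/207136, 10645/12946]
step 1: P' = (I − K·H)·P̄ = [2438719/1812440 -262762/226555; -262762/226555 292428/226555]
step 2: x̄ = F·x = [-693513/207136, -182553/207136]
step 2: P̄ = F·P·Fᵀ + Q = [43355871/1812440 8745007/1812440; 8745007/1812440 11500919/1812440]
step 2: y = z − H·x̄ = [2141821/207136, -2859917/207136]
step 2: S = H·P̄·Hᵀ + R = [389121599/1812440 -63260833/258920; -63260833/258920 78342337/258920]
step 2: K = P̄·Hᵀ·S⁻¹ = [-144417946/734163359 -314158541/734163359; 3701801609/9544123667 2132272914/9544123667]
step 2: x' = x̄ + K·y = [386210649/734163359, 425635625/9544123667]
step 2: P' = (I − K·H)·P̄ = [985049212/734163359 -849256736/734163359; -849256736/734163359 12295960524/9544123667]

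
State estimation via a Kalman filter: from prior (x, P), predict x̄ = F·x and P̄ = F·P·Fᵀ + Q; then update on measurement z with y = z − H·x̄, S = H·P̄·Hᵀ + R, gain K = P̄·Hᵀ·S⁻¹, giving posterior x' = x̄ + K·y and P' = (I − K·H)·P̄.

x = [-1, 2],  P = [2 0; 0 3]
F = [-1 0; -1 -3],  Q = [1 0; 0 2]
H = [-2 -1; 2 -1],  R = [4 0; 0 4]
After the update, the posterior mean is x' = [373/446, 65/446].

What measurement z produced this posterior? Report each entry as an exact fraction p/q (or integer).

x̄ = F·x = [1, -5]
P̄ = F·P·Fᵀ + Q = [3 2; 2 31]
S = H·P̄·Hᵀ + R = [55 19; 19 39]
K = P̄·Hᵀ·S⁻¹ = [-97/446 93/446; -213/446 -205/446]
x' − x̄ = [-73/446, 2295/446] = K·y
y = (KᵀK)⁻¹·Kᵀ·(x' − x̄) = [-5, -6]
z = y + H·x̄ = [-5, -6] + [3, 7] = [-2, 1]

z = [-2, 1]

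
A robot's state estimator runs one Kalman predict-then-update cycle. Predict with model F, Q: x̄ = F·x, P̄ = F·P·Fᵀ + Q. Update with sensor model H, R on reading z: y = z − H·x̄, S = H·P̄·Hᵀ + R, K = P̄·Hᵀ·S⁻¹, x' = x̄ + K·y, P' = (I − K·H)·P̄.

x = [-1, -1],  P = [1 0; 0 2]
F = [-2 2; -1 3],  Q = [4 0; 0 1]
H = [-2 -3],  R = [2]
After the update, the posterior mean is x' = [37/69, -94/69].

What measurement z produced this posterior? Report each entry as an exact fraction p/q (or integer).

z = [3]

x̄ = F·x = [0, -2]
P̄ = F·P·Fᵀ + Q = [16 14; 14 20]
S = H·P̄·Hᵀ + R = [414]
K = P̄·Hᵀ·S⁻¹ = [-37/207; -44/207]
x' − x̄ = [37/69, 44/69] = K·y
y = (KᵀK)⁻¹·Kᵀ·(x' − x̄) = [-3]
z = y + H·x̄ = [-3] + [6] = [3]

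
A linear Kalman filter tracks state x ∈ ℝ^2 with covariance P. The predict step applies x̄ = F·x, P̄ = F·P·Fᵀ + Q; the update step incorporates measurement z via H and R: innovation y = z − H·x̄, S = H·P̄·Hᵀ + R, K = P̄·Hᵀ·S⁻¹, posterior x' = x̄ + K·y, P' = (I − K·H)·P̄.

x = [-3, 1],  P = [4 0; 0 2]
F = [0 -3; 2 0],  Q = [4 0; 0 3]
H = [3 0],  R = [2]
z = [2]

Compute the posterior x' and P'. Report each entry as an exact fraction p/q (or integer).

x̄ = F·x = [-3, -6]
P̄ = F·P·Fᵀ + Q = [22 0; 0 19]
y = z − H·x̄ = [11]
S = H·P̄·Hᵀ + R = [200]
K = P̄·Hᵀ·S⁻¹ = [33/100; 0]
x' = x̄ + K·y = [63/100, -6]
P' = (I − K·H)·P̄ = [11/50 0; 0 19]

x' = [63/100, -6]
P' = [11/50 0; 0 19]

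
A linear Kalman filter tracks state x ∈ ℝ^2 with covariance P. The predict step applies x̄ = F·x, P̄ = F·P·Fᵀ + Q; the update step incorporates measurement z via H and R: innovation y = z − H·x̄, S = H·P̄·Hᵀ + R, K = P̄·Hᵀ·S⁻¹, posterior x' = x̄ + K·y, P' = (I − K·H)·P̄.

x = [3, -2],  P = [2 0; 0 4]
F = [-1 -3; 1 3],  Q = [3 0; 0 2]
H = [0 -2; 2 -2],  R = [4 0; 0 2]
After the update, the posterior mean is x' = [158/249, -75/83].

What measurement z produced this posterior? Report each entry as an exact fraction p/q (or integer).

z = [2, 3]

x̄ = F·x = [3, -3]
P̄ = F·P·Fᵀ + Q = [41 -38; -38 40]
S = H·P̄·Hᵀ + R = [164 312; 312 630]
K = P̄·Hᵀ·S⁻¹ = [-59/249 275/747; -24/83 -26/249]
x' − x̄ = [-589/249, 174/83] = K·y
y = (KᵀK)⁻¹·Kᵀ·(x' − x̄) = [-4, -9]
z = y + H·x̄ = [-4, -9] + [6, 12] = [2, 3]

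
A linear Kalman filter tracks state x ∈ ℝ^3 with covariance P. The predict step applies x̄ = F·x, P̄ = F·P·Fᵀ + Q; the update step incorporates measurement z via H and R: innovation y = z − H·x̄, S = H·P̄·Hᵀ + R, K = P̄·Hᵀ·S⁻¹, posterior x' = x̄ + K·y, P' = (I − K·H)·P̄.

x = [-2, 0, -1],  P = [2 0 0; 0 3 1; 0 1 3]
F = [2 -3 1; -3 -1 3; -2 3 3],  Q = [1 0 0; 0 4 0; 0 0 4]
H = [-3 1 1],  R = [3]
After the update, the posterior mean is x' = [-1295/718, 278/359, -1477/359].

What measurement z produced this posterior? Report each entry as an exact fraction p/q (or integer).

x̄ = F·x = [-5, 3, 1]
P̄ = F·P·Fᵀ + Q = [33 -4 -32; -4 46 36; -32 36 84]
S = H·P̄·Hᵀ + R = [718]
K = P̄·Hᵀ·S⁻¹ = [-135/718; 47/359; 108/359]
x' − x̄ = [2295/718, -799/359, -1836/359] = K·y
y = (KᵀK)⁻¹·Kᵀ·(x' − x̄) = [-17]
z = y + H·x̄ = [-17] + [19] = [2]

z = [2]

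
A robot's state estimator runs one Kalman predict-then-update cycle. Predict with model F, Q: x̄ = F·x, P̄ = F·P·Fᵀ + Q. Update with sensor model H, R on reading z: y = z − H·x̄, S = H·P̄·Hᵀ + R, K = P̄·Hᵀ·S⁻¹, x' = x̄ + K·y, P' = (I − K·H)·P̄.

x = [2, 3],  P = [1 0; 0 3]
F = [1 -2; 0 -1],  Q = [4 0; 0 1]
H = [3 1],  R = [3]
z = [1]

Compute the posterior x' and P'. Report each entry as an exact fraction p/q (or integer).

x' = [32/49, -59/49]
P' = [83/196 -39/98; -39/98 75/49]

x̄ = F·x = [-4, -3]
P̄ = F·P·Fᵀ + Q = [17 6; 6 4]
y = z − H·x̄ = [16]
S = H·P̄·Hᵀ + R = [196]
K = P̄·Hᵀ·S⁻¹ = [57/196; 11/98]
x' = x̄ + K·y = [32/49, -59/49]
P' = (I − K·H)·P̄ = [83/196 -39/98; -39/98 75/49]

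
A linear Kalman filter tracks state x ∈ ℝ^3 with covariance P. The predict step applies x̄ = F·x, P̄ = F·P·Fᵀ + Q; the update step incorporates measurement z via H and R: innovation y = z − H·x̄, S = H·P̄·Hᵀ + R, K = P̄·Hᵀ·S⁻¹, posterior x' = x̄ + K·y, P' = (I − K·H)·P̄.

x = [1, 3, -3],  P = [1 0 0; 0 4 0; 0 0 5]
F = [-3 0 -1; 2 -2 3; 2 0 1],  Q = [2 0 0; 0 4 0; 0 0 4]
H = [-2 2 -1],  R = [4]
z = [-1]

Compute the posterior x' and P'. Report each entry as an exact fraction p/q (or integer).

x' = [-56/15, -467/135, 241/135]
P' = [31/5 182/45 -166/45; 182/45 2024/405 128/405; -166/45 128/405 3056/405]

x̄ = F·x = [0, -13, -1]
P̄ = F·P·Fᵀ + Q = [16 -21 -11; -21 69 19; -11 19 13]
y = z − H·x̄ = [24]
S = H·P̄·Hᵀ + R = [405]
K = P̄·Hᵀ·S⁻¹ = [-7/45; 161/405; 47/405]
x' = x̄ + K·y = [-56/15, -467/135, 241/135]
P' = (I − K·H)·P̄ = [31/5 182/45 -166/45; 182/45 2024/405 128/405; -166/45 128/405 3056/405]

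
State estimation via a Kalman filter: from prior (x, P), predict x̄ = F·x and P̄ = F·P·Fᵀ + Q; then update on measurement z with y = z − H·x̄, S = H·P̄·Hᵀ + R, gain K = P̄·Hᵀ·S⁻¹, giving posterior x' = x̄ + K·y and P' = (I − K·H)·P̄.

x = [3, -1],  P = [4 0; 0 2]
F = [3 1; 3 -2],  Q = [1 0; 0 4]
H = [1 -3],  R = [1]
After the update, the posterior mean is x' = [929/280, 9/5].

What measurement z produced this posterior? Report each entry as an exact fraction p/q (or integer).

z = [-2]

x̄ = F·x = [8, 11]
P̄ = F·P·Fᵀ + Q = [39 32; 32 48]
S = H·P̄·Hᵀ + R = [280]
K = P̄·Hᵀ·S⁻¹ = [-57/280; -2/5]
x' − x̄ = [-1311/280, -46/5] = K·y
y = (KᵀK)⁻¹·Kᵀ·(x' − x̄) = [23]
z = y + H·x̄ = [23] + [-25] = [-2]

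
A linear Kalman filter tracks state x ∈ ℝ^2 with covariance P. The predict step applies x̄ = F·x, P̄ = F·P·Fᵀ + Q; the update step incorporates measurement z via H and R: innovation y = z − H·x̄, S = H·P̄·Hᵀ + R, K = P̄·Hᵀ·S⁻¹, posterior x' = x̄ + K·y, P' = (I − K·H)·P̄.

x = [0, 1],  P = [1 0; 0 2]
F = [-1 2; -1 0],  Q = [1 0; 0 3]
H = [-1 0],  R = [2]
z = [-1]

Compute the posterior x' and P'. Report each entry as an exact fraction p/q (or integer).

x' = [7/6, -1/12]
P' = [5/3 1/6; 1/6 47/12]

x̄ = F·x = [2, 0]
P̄ = F·P·Fᵀ + Q = [10 1; 1 4]
y = z − H·x̄ = [1]
S = H·P̄·Hᵀ + R = [12]
K = P̄·Hᵀ·S⁻¹ = [-5/6; -1/12]
x' = x̄ + K·y = [7/6, -1/12]
P' = (I − K·H)·P̄ = [5/3 1/6; 1/6 47/12]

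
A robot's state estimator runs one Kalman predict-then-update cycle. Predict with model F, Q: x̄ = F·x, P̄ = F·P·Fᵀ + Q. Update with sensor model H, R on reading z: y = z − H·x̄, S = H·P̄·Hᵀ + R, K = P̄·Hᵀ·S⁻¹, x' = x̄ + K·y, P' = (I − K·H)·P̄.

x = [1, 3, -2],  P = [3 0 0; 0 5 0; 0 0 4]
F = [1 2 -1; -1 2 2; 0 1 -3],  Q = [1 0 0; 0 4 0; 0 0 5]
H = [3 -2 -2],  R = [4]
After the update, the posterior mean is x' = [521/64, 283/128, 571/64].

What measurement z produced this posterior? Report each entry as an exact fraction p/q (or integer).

x̄ = F·x = [9, 1, 9]
P̄ = F·P·Fᵀ + Q = [28 9 22; 9 43 -14; 22 -14 46]
S = H·P̄·Hᵀ + R = [128]
K = P̄·Hᵀ·S⁻¹ = [11/64; -31/128; 1/64]
x' − x̄ = [-55/64, 155/128, -5/64] = K·y
y = (KᵀK)⁻¹·Kᵀ·(x' − x̄) = [-5]
z = y + H·x̄ = [-5] + [7] = [2]

z = [2]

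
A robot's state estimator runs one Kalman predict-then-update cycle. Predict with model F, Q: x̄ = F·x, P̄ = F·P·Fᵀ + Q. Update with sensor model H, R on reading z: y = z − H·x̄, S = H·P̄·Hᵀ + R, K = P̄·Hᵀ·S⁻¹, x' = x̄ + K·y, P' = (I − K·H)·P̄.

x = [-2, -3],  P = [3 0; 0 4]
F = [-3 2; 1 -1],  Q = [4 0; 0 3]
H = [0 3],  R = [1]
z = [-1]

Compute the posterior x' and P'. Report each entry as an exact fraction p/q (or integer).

x̄ = F·x = [0, 1]
P̄ = F·P·Fᵀ + Q = [47 -17; -17 10]
y = z − H·x̄ = [-4]
S = H·P̄·Hᵀ + R = [91]
K = P̄·Hᵀ·S⁻¹ = [-51/91; 30/91]
x' = x̄ + K·y = [204/91, -29/91]
P' = (I − K·H)·P̄ = [1676/91 -17/91; -17/91 10/91]

x' = [204/91, -29/91]
P' = [1676/91 -17/91; -17/91 10/91]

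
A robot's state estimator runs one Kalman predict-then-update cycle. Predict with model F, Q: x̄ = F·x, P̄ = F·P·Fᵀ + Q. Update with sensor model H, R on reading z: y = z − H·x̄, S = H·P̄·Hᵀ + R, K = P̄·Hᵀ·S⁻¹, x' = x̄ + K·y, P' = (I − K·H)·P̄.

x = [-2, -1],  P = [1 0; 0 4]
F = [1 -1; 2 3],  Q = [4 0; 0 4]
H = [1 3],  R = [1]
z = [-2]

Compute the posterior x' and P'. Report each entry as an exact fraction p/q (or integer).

x' = [-383/173, 9/173]
P' = [2673/346 -449/173; -449/173 170/173]

x̄ = F·x = [-1, -7]
P̄ = F·P·Fᵀ + Q = [9 -10; -10 44]
y = z − H·x̄ = [20]
S = H·P̄·Hᵀ + R = [346]
K = P̄·Hᵀ·S⁻¹ = [-21/346; 61/173]
x' = x̄ + K·y = [-383/173, 9/173]
P' = (I − K·H)·P̄ = [2673/346 -449/173; -449/173 170/173]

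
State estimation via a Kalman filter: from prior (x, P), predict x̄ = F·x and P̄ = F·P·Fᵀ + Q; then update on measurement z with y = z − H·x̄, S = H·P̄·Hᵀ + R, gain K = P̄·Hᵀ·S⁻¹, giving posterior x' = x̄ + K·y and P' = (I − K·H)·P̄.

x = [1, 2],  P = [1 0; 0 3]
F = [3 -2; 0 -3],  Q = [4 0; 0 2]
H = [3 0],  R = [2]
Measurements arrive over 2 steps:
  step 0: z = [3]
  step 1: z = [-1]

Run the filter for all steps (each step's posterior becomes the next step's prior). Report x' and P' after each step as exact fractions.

step 0: x̄ = F·x = [-1, -6]
step 0: P̄ = F·P·Fᵀ + Q = [25 18; 18 29]
step 0: y = z − H·x̄ = [6]
step 0: S = H·P̄·Hᵀ + R = [227]
step 0: K = P̄·Hᵀ·S⁻¹ = [75/227; 54/227]
step 0: x' = x̄ + K·y = [223/227, -1038/227]
step 0: P' = (I − K·H)·P̄ = [50/227 36/227; 36/227 3667/227]
step 1: x̄ = F·x = [2745/227, 3114/227]
step 1: P̄ = F·P·Fᵀ + Q = [15594/227 21678/227; 21678/227 33457/227]
step 1: y = z − H·x̄ = [-8462/227]
step 1: S = H·P̄·Hᵀ + R = [140800/227]
step 1: K = P̄·Hᵀ·S⁻¹ = [23391/70400; 32517/70400]
step 1: x' = x̄ + K·y = [-10323/35200, -123201/35200]
step 1: P' = (I − K·H)·P̄ = [7797/35200 10839/35200; 10839/35200 530093/35200]

step 0: x' = [223/227, -1038/227], P' = [50/227 36/227; 36/227 3667/227]
step 1: x' = [-10323/35200, -123201/35200], P' = [7797/35200 10839/35200; 10839/35200 530093/35200]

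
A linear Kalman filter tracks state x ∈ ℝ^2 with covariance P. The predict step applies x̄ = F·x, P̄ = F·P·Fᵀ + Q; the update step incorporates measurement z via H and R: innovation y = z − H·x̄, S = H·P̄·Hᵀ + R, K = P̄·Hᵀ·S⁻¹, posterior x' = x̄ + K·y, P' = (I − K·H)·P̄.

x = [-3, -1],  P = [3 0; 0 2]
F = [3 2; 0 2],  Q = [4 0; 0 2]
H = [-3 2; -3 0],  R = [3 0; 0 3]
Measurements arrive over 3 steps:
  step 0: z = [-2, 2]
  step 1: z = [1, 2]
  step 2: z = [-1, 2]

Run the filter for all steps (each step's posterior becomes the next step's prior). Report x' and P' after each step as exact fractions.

step 0: x̄ = F·x = [-11, -2]
step 0: P̄ = F·P·Fᵀ + Q = [39 8; 8 10]
step 0: y = z − H·x̄ = [-31, -31]
step 0: S = H·P̄·Hᵀ + R = [298 303; 303 354]
step 0: K = P̄·Hᵀ·S⁻¹ = [-101/4561 -1421/4561; 1952/4561 -1980/4561]
step 0: x' = x̄ + K·y = [-2989/4561, -8254/4561]
step 0: P' = (I − K·H)·P̄ = [1421/4561 1980/4561; 1980/4561 5898/4561]
step 1: x̄ = F·x = [-25475/4561, -16508/4561]
step 1: P̄ = F·P·Fᵀ + Q = [78385/4561 35472/4561; 35472/4561 32714/4561]
step 1: y = z − H·x̄ = [-38848/4561, -67303/4561]
step 1: S = H·P̄·Hᵀ + R = [424340/4561 492633/4561; 492633/4561 719148/4561]
step 1: K = P̄·Hᵀ·S⁻¹ = [-164211/4565957 -1380539/4565957; 1677088/4565957 -1824492/4565957]
step 1: x' = x̄ + K·y = [-3732530/4565957, -3887864/4565957]
step 1: P' = (I − K·H)·P̄ = [1380539/4565957 1824492/4565957; 1824492/4565957 5252370/4565957]
step 2: x̄ = F·x = [-18973318/4565957, -7775728/4565957]
step 2: P̄ = F·P·Fᵀ + Q = [73592063/4565957 31956432/4565957; 31956432/4565957 30141394/4565957]
step 2: y = z − H·x̄ = [-45934455/4565957, -47788040/4565957]
step 2: S = H·P̄·Hᵀ + R = [413114830/4565957 470589975/4565957; 470589975/4565957 676026438/4565957]
step 2: K = P̄·Hᵀ·S⁻¹ = [-31372665/844242473 -253873169/844242473; 1537297976/4221212365 -333750756/844242473]
step 2: x' = x̄ + K·y = [-535461347/844242473, -1037743960/844242473]
step 2: P' = (I − K·H)·P̄ = [253873169/844242473 333750756/844242473; 333750756/844242473 4809077634/4221212365]

step 0: x' = [-2989/4561, -8254/4561], P' = [1421/4561 1980/4561; 1980/4561 5898/4561]
step 1: x' = [-3732530/4565957, -3887864/4565957], P' = [1380539/4565957 1824492/4565957; 1824492/4565957 5252370/4565957]
step 2: x' = [-535461347/844242473, -1037743960/844242473], P' = [253873169/844242473 333750756/844242473; 333750756/844242473 4809077634/4221212365]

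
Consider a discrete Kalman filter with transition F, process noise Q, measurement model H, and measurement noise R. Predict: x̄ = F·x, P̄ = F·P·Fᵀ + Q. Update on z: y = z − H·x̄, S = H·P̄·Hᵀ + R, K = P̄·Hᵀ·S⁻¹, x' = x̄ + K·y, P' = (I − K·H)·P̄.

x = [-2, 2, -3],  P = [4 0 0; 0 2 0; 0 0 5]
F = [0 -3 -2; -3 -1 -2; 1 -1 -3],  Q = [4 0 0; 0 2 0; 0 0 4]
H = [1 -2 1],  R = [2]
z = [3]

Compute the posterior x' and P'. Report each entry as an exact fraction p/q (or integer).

x' = [468/227, 938/227, 2053/227]
P' = [8858/227 7826/227 6846/227; 7826/227 8144/227 8314/227; 6846/227 8314/227 9884/227]

x̄ = F·x = [0, 10, 5]
P̄ = F·P·Fᵀ + Q = [42 26 36; 26 60 20; 36 20 55]
y = z − H·x̄ = [18]
S = H·P̄·Hᵀ + R = [227]
K = P̄·Hᵀ·S⁻¹ = [26/227; -74/227; 51/227]
x' = x̄ + K·y = [468/227, 938/227, 2053/227]
P' = (I − K·H)·P̄ = [8858/227 7826/227 6846/227; 7826/227 8144/227 8314/227; 6846/227 8314/227 9884/227]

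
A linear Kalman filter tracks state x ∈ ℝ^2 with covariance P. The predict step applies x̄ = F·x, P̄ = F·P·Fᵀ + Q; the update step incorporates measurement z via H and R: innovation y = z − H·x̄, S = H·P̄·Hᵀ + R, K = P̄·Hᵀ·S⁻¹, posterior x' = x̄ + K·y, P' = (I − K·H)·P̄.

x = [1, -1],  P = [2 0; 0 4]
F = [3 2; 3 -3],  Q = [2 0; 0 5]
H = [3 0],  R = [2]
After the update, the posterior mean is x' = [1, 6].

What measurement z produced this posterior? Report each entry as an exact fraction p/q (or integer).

x̄ = F·x = [1, 6]
P̄ = F·P·Fᵀ + Q = [36 -6; -6 59]
S = H·P̄·Hᵀ + R = [326]
K = P̄·Hᵀ·S⁻¹ = [54/163; -9/163]
x' − x̄ = [0, 0] = K·y
y = (KᵀK)⁻¹·Kᵀ·(x' − x̄) = [0]
z = y + H·x̄ = [0] + [3] = [3]

z = [3]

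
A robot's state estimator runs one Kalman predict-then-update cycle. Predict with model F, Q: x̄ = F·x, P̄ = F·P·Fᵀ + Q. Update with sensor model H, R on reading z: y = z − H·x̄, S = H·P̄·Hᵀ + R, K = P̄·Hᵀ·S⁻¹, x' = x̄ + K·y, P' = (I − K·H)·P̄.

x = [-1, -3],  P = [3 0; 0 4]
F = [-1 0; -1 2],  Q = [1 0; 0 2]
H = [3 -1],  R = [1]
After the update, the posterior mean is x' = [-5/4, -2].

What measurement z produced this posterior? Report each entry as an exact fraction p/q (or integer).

x̄ = F·x = [1, -5]
P̄ = F·P·Fᵀ + Q = [4 3; 3 21]
S = H·P̄·Hᵀ + R = [40]
K = P̄·Hᵀ·S⁻¹ = [9/40; -3/10]
x' − x̄ = [-9/4, 3] = K·y
y = (KᵀK)⁻¹·Kᵀ·(x' − x̄) = [-10]
z = y + H·x̄ = [-10] + [8] = [-2]

z = [-2]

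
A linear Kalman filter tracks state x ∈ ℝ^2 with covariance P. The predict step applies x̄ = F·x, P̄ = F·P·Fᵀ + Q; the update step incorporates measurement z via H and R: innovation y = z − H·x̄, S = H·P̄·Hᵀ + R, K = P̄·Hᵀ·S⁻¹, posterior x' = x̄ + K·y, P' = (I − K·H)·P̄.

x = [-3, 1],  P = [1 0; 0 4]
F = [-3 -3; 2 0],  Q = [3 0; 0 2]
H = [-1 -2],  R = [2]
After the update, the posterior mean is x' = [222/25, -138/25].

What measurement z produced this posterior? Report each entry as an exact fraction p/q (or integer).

z = [2]

x̄ = F·x = [6, -6]
P̄ = F·P·Fᵀ + Q = [48 -6; -6 6]
S = H·P̄·Hᵀ + R = [50]
K = P̄·Hᵀ·S⁻¹ = [-18/25; -3/25]
x' − x̄ = [72/25, 12/25] = K·y
y = (KᵀK)⁻¹·Kᵀ·(x' − x̄) = [-4]
z = y + H·x̄ = [-4] + [6] = [2]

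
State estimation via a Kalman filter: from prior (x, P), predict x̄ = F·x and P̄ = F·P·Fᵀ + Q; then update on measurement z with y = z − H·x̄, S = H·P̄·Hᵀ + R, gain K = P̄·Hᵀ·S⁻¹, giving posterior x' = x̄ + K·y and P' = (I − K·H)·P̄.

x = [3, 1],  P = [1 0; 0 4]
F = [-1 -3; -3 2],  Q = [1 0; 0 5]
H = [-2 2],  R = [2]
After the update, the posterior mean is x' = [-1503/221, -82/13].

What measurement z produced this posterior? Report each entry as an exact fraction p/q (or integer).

z = [1]

x̄ = F·x = [-6, -7]
P̄ = F·P·Fᵀ + Q = [38 -21; -21 30]
S = H·P̄·Hᵀ + R = [442]
K = P̄·Hᵀ·S⁻¹ = [-59/221; 3/13]
x' − x̄ = [-177/221, 9/13] = K·y
y = (KᵀK)⁻¹·Kᵀ·(x' − x̄) = [3]
z = y + H·x̄ = [3] + [-2] = [1]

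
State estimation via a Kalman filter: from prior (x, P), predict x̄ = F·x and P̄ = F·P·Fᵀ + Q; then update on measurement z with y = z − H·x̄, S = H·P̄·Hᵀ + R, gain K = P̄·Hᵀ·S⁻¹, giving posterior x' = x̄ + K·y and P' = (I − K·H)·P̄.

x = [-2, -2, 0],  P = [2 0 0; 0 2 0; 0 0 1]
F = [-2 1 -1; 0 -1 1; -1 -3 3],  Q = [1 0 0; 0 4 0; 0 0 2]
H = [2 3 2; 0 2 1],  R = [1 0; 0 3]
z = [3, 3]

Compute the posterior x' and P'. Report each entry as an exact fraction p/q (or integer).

x' = [-340/403, 30/403, 72/31]
P' = [12040/5239 -43/5239 -841/403; -43/5239 8289/5239 -957/403; -841/403 -957/403 177/31]

x̄ = F·x = [2, 2, 8]
P̄ = F·P·Fᵀ + Q = [12 -3 -5; -3 7 9; -5 9 31]
y = z − H·x̄ = [-23, -9]
S = H·P̄·Hᵀ + R = [268 145; 145 98]
K = P̄·Hᵀ·S⁻¹ = [2085/5239 -3673/5239; -101/5239 1379/5239; 49/403 129/403]
x' = x̄ + K·y = [-340/403, 30/403, 72/31]
P' = (I − K·H)·P̄ = [12040/5239 -43/5239 -841/403; -43/5239 8289/5239 -957/403; -841/403 -957/403 177/31]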